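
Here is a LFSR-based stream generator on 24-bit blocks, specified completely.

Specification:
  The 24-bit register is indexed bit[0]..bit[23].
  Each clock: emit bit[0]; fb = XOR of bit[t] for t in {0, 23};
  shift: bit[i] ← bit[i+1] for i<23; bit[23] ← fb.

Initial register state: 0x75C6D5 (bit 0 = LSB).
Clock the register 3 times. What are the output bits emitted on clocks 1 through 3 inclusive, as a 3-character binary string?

101

reg_0 = 0x75C6D5
clock 1: out=1, reg = 0xBAE36A
clock 2: out=0, reg = 0xDD71B5
clock 3: out=1, reg = 0x6EB8DA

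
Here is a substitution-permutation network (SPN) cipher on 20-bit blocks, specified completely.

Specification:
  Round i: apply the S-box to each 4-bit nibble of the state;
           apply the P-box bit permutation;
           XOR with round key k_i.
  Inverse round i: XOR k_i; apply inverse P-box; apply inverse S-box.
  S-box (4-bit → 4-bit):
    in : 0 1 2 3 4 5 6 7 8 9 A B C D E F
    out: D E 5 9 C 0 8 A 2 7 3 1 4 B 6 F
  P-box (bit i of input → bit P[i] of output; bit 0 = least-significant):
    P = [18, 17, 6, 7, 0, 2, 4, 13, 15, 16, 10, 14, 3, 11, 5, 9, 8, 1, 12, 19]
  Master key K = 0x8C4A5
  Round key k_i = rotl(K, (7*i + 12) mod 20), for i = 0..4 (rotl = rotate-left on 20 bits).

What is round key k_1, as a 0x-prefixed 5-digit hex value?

0xC6252

K = 0x8C4A5
k_0 = rotl(K, (7*0+12) mod 20) = rotl(K, 12) = 0xA58C4
k_1 = rotl(K, (7*1+12) mod 20) = rotl(K, 19) = 0xC6252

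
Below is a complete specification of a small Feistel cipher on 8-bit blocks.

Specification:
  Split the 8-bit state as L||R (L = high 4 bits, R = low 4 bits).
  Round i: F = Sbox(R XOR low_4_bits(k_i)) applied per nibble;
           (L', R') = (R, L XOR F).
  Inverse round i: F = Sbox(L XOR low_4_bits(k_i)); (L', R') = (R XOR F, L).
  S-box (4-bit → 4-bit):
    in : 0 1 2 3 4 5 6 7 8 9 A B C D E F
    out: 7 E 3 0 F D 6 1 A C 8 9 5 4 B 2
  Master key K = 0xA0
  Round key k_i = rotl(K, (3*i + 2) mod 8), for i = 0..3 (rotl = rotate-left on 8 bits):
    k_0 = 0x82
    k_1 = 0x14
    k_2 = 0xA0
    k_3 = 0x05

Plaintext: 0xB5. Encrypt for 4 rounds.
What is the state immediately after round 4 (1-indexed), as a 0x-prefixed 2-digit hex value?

s_0 = plaintext = 0xB5
s_1 = Round(s_0, k_0) = 0x5A
s_2 = Round(s_1, k_1) = 0xAE
s_3 = Round(s_2, k_2) = 0xE1
s_4 = Round(s_3, k_3) = 0x11

0x11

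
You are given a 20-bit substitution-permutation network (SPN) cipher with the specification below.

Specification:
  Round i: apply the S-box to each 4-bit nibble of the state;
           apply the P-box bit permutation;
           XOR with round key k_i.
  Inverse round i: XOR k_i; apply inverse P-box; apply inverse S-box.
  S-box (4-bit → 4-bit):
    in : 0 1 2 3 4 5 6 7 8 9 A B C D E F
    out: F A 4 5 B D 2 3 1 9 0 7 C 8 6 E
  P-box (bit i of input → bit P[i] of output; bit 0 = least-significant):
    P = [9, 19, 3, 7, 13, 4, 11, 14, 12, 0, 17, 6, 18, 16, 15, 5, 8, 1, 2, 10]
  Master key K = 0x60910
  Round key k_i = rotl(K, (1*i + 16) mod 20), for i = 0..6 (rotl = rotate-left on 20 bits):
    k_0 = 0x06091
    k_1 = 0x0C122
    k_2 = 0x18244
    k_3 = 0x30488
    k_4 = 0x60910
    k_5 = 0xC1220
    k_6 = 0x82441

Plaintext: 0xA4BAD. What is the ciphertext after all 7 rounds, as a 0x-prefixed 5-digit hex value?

0x7C8ED

s_0 = plaintext = 0xA4BAD
s_1 = Round(s_0, k_0) = 0x77030
s_2 = Round(s_1, k_1) = 0xFFAE9
s_3 = Round(s_2, k_2) = 0x00CF2
s_4 = Round(s_3, k_3) = 0x4C9F6
s_5 = Round(s_4, k_4) = 0xED462
s_6 = Round(s_5, k_5) = 0xC025F
s_7 = Round(s_6, k_6) = 0x7C8ED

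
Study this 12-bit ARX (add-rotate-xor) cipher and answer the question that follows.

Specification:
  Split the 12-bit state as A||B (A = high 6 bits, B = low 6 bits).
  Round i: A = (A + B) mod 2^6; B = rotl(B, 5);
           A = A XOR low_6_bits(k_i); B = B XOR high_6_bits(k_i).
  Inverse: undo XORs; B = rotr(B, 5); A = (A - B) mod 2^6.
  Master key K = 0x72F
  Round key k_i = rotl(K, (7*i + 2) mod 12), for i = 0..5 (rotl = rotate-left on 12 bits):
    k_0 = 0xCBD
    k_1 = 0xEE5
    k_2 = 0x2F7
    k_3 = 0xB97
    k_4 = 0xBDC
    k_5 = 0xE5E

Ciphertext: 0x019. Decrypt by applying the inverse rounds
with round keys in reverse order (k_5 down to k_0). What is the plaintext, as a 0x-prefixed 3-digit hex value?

0x42F

s_0 = ciphertext = 0x019
s_1 = InvRound(s_0, k_5) = 0x741
s_2 = InvRound(s_1, k_4) = 0x91D
s_3 = InvRound(s_2, k_3) = 0x327
s_4 = InvRound(s_3, k_2) = 0x899
s_5 = InvRound(s_4, k_1) = 0x085
s_6 = InvRound(s_5, k_0) = 0x42F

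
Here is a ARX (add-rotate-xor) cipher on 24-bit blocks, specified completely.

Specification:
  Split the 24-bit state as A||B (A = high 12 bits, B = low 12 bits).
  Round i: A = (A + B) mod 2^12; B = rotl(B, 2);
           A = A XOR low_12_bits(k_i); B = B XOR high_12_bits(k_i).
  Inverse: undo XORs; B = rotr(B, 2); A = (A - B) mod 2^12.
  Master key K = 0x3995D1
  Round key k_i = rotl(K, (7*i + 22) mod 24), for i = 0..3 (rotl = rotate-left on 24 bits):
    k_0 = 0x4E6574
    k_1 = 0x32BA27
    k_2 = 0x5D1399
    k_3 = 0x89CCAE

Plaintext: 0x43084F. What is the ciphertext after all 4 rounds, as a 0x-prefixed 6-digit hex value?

0x321B7D

s_0 = plaintext = 0x43084F
s_1 = Round(s_0, k_0) = 0x90B5D8
s_2 = Round(s_1, k_1) = 0x4C444A
s_3 = Round(s_2, k_2) = 0xA974F8
s_4 = Round(s_3, k_3) = 0x321B7D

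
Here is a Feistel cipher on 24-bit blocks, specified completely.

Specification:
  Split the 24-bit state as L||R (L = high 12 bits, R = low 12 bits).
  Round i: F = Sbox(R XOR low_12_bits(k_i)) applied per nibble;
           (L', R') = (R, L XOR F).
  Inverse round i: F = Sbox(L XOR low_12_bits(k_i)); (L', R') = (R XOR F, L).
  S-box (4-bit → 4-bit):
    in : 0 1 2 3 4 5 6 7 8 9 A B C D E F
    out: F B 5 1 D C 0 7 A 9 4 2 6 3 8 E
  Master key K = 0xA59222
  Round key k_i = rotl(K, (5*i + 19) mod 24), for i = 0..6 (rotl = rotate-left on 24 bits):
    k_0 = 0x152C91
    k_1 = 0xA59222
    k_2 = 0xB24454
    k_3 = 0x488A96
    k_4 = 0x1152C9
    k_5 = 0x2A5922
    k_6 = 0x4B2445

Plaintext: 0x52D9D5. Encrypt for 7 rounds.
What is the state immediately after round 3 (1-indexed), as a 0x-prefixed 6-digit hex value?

s_0 = plaintext = 0x52D9D5
s_1 = Round(s_0, k_0) = 0x9D59F0
s_2 = Round(s_1, k_1) = 0x9F0BE0
s_3 = Round(s_2, k_2) = 0xBE07DD
s_4 = Round(s_3, k_3) = 0x7DD832
s_5 = Round(s_4, k_4) = 0x83233F
s_6 = Round(s_5, k_5) = 0x33FC81
s_7 = Round(s_6, k_6) = 0xC81952

0xBE07DD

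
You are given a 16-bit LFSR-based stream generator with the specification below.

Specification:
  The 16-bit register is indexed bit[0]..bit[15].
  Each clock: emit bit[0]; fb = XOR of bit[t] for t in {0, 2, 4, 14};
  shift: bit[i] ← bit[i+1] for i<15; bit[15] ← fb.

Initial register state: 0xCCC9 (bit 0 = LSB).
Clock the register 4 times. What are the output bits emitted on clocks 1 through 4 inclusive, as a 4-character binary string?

1001

reg_0 = 0xCCC9
clock 1: out=1, reg = 0x6664
clock 2: out=0, reg = 0x3332
clock 3: out=0, reg = 0x9999
clock 4: out=1, reg = 0x4CCC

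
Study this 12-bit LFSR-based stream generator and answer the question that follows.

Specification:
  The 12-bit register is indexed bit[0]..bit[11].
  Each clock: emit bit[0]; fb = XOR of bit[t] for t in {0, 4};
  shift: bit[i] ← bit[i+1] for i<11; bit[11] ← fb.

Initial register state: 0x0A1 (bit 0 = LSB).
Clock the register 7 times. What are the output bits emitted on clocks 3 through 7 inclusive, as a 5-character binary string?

reg_0 = 0x0A1
clock 1: out=1, reg = 0x850
clock 2: out=0, reg = 0xC28
clock 3: out=0, reg = 0x614
clock 4: out=0, reg = 0xB0A
clock 5: out=0, reg = 0x585
clock 6: out=1, reg = 0xAC2
clock 7: out=0, reg = 0x561

00010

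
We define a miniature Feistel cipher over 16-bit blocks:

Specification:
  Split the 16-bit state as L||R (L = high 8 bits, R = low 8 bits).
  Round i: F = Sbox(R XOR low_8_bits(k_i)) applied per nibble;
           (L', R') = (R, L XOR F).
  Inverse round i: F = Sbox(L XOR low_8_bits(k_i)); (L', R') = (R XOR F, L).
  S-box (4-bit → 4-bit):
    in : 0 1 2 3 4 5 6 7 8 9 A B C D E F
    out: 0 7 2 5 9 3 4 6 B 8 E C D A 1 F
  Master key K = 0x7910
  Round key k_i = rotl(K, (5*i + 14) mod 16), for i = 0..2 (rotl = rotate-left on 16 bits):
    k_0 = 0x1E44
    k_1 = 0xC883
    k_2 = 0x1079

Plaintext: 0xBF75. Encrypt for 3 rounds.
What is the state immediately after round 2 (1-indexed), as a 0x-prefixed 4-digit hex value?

s_0 = plaintext = 0xBF75
s_1 = Round(s_0, k_0) = 0x75E8
s_2 = Round(s_1, k_1) = 0xE839
s_3 = Round(s_2, k_2) = 0x3978

0xE839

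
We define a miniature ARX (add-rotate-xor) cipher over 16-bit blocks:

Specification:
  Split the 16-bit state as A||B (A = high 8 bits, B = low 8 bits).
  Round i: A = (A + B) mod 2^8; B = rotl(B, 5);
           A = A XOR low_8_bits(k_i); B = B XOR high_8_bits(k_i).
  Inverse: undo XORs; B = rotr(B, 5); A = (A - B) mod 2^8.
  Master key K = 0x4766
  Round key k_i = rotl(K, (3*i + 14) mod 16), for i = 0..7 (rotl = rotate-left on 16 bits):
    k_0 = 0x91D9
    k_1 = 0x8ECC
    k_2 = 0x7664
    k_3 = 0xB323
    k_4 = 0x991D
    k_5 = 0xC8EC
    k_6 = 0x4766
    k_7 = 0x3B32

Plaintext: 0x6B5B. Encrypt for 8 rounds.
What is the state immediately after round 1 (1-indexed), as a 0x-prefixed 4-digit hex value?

0x1FFA

s_0 = plaintext = 0x6B5B
s_1 = Round(s_0, k_0) = 0x1FFA
s_2 = Round(s_1, k_1) = 0xD5D1
s_3 = Round(s_2, k_2) = 0xC24C
s_4 = Round(s_3, k_3) = 0x2D3A
s_5 = Round(s_4, k_4) = 0x7ADE
s_6 = Round(s_5, k_5) = 0xB413
s_7 = Round(s_6, k_6) = 0xA125
s_8 = Round(s_7, k_7) = 0xF49F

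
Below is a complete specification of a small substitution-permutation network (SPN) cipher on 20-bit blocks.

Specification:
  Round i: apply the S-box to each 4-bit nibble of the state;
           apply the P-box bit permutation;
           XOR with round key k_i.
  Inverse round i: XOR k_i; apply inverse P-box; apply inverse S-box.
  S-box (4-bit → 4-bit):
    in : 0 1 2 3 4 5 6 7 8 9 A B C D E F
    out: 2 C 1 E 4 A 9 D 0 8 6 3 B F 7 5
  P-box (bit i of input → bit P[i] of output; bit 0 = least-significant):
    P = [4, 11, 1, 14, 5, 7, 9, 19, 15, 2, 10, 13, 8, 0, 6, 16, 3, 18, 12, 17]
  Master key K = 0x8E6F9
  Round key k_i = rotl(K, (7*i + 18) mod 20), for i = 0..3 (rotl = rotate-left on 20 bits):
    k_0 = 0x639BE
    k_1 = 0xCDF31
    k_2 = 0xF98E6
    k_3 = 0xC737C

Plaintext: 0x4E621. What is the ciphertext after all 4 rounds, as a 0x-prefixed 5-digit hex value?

0xA3DC4

s_0 = plaintext = 0x4E621
s_1 = Round(s_0, k_0) = 0x6C8DD
s_2 = Round(s_1, k_1) = 0x7948A
s_3 = Round(s_2, k_2) = 0xC84EC
s_4 = Round(s_3, k_3) = 0xA3DC4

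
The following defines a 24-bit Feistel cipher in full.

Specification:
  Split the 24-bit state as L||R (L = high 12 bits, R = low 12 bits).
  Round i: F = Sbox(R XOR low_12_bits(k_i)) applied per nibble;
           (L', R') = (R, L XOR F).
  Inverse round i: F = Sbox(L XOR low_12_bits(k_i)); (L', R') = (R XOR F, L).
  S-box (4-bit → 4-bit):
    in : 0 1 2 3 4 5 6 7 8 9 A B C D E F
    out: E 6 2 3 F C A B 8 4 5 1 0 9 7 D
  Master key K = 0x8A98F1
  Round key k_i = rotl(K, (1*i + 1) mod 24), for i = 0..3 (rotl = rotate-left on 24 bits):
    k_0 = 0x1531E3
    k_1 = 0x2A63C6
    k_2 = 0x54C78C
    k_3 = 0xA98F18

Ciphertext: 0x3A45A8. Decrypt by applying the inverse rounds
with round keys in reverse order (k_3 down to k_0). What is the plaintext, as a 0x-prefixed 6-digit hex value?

s_0 = ciphertext = 0x3A45A8
s_1 = InvRound(s_0, k_3) = 0x5B83A4
s_2 = InvRound(s_1, k_2) = 0x19B5B8
s_3 = InvRound(s_2, k_1) = 0x77119B
s_4 = InvRound(s_3, k_0) = 0xBD9771

0xBD9771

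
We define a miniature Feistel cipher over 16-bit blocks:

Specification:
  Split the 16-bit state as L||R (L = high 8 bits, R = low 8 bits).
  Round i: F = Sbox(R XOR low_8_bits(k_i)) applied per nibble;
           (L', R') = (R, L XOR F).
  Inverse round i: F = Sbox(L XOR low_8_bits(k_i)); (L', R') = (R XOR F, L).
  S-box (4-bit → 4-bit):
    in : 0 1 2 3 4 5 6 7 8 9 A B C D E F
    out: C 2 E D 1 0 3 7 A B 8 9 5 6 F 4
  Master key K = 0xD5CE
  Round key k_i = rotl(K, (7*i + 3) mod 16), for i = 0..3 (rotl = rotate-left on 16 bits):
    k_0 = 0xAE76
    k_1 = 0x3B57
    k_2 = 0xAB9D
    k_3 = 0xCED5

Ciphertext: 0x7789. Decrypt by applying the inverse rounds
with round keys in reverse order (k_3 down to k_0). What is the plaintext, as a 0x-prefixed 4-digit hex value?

s_0 = ciphertext = 0x7789
s_1 = InvRound(s_0, k_3) = 0x0777
s_2 = InvRound(s_1, k_2) = 0xCF07
s_3 = InvRound(s_2, k_1) = 0xBDCF
s_4 = InvRound(s_3, k_0) = 0x96BD

0x96BD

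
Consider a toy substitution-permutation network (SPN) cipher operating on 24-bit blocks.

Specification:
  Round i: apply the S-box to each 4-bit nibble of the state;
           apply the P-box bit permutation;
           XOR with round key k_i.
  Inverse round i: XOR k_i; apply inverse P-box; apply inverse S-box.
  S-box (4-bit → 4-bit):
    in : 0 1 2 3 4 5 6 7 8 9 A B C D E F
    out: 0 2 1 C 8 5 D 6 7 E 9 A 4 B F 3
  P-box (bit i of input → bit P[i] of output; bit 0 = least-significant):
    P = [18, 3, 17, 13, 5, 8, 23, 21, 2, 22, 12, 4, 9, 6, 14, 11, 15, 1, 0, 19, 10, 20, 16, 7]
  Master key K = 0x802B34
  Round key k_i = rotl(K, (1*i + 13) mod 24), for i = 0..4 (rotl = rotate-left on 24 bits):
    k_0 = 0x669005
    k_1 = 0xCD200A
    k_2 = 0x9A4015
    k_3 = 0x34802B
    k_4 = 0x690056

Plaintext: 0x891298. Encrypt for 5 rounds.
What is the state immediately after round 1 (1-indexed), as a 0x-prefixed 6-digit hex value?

0xD9954A

s_0 = plaintext = 0x891298
s_1 = Round(s_0, k_0) = 0xD9954A
s_2 = Round(s_1, k_1) = 0xF15CCD
s_3 = Round(s_2, k_2) = 0x0E361F
s_4 = Round(s_3, k_3) = 0x385934
s_5 = Round(s_4, k_4) = 0x88F2C5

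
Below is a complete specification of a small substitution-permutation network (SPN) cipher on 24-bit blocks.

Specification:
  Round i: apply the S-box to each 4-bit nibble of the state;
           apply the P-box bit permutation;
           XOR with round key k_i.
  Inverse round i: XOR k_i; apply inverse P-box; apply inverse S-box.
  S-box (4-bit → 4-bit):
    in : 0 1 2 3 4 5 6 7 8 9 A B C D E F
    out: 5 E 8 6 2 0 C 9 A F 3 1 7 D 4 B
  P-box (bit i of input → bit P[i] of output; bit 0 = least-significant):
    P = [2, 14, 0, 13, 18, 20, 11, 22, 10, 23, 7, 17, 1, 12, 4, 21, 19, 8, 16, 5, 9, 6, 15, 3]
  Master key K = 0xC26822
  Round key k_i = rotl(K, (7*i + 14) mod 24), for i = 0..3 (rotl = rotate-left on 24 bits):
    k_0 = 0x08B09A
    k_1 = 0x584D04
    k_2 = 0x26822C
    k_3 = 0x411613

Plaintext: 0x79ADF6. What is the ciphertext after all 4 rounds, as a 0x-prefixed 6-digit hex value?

0x37CF03

s_0 = plaintext = 0x79ADF6
s_1 = Round(s_0, k_0) = 0x578731
s_2 = Round(s_1, k_1) = 0x623125
s_3 = Round(s_2, k_2) = 0xE41294
s_4 = Round(s_3, k_3) = 0x37CF03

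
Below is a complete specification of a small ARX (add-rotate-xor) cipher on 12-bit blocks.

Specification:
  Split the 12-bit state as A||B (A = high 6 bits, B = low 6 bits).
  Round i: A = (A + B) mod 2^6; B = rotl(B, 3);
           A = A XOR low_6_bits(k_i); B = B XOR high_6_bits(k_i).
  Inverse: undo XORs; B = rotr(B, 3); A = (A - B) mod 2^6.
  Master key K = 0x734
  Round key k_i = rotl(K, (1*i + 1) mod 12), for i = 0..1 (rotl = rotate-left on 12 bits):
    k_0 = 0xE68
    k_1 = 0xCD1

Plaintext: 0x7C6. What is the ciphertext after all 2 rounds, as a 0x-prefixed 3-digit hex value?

s_0 = plaintext = 0x7C6
s_1 = Round(s_0, k_0) = 0x349
s_2 = Round(s_1, k_1) = 0x1FA

0x1FA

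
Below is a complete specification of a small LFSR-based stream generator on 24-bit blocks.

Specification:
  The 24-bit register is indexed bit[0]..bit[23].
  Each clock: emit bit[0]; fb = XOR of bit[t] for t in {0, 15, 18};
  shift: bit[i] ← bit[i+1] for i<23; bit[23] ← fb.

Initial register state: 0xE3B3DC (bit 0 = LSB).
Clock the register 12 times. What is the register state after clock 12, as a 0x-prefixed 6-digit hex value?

0xCE3E3B

reg_0 = 0xE3B3DC
clock 1: out=0, reg = 0xF1D9EE
clock 2: out=0, reg = 0xF8ECF7
clock 3: out=1, reg = 0x7C767B
clock 4: out=1, reg = 0x3E3B3D
clock 5: out=1, reg = 0x1F1D9E
clock 6: out=0, reg = 0x8F8ECF
clock 7: out=1, reg = 0xC7C767
clock 8: out=1, reg = 0xE3E3B3
clock 9: out=1, reg = 0x71F1D9
clock 10: out=1, reg = 0x38F8EC
clock 11: out=0, reg = 0x9C7C76
clock 12: out=0, reg = 0xCE3E3B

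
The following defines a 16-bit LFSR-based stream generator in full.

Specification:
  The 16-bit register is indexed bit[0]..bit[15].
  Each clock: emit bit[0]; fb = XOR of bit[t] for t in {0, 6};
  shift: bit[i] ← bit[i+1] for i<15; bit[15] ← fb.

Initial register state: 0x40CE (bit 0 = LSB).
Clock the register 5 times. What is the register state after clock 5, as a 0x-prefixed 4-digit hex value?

reg_0 = 0x40CE
clock 1: out=0, reg = 0xA067
clock 2: out=1, reg = 0x5033
clock 3: out=1, reg = 0xA819
clock 4: out=1, reg = 0xD40C
clock 5: out=0, reg = 0x6A06

0x6A06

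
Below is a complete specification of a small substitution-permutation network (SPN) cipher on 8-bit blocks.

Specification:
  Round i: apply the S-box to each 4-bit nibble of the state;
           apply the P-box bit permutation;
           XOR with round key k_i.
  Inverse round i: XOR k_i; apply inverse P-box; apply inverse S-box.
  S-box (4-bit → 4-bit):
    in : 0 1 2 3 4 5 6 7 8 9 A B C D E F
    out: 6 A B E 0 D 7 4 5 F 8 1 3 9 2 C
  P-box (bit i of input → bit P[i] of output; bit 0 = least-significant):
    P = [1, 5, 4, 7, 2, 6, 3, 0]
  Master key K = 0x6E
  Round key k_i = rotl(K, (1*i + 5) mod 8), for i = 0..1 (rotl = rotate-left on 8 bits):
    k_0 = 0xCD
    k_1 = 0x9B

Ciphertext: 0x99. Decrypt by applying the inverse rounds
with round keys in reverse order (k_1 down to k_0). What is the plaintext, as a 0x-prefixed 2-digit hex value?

0xBD

s_0 = ciphertext = 0x99
s_1 = InvRound(s_0, k_1) = 0x4B
s_2 = InvRound(s_1, k_0) = 0xBD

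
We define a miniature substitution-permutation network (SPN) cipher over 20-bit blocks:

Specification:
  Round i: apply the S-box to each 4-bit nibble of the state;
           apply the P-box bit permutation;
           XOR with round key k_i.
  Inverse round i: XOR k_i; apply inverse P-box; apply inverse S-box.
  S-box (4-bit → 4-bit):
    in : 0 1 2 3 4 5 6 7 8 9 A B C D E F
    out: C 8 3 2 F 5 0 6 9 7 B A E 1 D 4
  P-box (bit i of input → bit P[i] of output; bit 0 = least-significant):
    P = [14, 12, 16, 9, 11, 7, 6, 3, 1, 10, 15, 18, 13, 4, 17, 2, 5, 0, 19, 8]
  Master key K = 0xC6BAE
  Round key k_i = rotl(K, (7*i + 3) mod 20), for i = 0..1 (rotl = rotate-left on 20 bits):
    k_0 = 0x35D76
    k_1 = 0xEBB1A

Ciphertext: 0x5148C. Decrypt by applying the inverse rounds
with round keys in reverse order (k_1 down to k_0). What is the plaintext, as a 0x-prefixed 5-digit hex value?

0x6C2F7

s_0 = ciphertext = 0x5148C
s_1 = InvRound(s_0, k_1) = 0x04920
s_2 = InvRound(s_1, k_0) = 0x6C2F7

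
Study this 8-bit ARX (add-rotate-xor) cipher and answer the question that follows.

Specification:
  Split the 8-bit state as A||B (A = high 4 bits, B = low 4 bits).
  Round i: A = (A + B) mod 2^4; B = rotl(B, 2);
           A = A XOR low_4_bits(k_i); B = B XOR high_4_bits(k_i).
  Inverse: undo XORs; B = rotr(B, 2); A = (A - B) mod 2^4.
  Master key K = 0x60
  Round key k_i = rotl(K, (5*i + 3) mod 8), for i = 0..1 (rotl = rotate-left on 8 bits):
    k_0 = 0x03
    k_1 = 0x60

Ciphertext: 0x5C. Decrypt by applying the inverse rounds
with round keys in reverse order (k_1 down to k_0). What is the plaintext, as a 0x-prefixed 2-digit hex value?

s_0 = ciphertext = 0x5C
s_1 = InvRound(s_0, k_1) = 0xBA
s_2 = InvRound(s_1, k_0) = 0xEA

0xEA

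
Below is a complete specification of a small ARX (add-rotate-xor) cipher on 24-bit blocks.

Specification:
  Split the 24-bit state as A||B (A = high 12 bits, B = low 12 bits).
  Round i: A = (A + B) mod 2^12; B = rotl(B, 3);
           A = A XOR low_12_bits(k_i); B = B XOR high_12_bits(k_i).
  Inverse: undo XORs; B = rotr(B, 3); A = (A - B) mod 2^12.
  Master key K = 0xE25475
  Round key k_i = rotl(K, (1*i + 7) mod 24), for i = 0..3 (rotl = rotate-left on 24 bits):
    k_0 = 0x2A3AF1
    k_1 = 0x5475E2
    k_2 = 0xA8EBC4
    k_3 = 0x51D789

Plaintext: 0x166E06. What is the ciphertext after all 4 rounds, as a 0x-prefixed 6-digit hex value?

s_0 = plaintext = 0x166E06
s_1 = Round(s_0, k_0) = 0x59D294
s_2 = Round(s_1, k_1) = 0xDD31E6
s_3 = Round(s_2, k_2) = 0x47D5BE
s_4 = Round(s_3, k_3) = 0xDB28EF

0xDB28EF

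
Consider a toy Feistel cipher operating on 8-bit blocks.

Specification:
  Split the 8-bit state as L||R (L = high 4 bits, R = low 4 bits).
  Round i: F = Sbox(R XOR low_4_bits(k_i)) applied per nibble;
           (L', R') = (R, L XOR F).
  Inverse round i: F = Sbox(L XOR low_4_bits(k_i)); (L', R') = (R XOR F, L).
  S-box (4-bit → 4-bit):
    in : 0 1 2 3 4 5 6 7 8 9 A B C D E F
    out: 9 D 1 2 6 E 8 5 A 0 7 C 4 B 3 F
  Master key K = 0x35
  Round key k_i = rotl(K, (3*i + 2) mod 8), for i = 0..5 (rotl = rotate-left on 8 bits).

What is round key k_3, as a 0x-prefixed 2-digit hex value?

K = 0x35
k_0 = rotl(K, (3*0+2) mod 8) = rotl(K, 2) = 0xD4
k_1 = rotl(K, (3*1+2) mod 8) = rotl(K, 5) = 0xA6
k_2 = rotl(K, (3*2+2) mod 8) = rotl(K, 0) = 0x35
k_3 = rotl(K, (3*3+2) mod 8) = rotl(K, 3) = 0xA9

0xA9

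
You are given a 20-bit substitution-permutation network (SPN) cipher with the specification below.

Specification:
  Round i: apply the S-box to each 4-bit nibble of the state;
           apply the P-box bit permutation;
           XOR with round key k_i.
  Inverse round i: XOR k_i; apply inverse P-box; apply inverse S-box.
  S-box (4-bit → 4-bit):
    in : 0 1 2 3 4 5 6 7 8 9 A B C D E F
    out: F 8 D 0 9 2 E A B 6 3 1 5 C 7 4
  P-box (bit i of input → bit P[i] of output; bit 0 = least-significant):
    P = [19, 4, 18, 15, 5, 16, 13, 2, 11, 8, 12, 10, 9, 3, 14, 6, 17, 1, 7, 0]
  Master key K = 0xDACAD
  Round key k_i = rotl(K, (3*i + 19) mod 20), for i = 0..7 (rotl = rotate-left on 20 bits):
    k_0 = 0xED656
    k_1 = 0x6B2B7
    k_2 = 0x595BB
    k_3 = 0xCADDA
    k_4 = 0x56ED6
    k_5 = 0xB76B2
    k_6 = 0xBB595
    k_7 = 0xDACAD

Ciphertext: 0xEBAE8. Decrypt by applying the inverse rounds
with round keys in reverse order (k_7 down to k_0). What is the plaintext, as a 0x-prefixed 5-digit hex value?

0x3E3B4

s_0 = ciphertext = 0xEBAE8
s_1 = InvRound(s_0, k_7) = 0x44D73
s_2 = InvRound(s_1, k_6) = 0xEDC02
s_3 = InvRound(s_2, k_5) = 0xFBBE6
s_4 = InvRound(s_3, k_4) = 0xBF6B8
s_5 = InvRound(s_4, k_3) = 0xA2EAF
s_6 = InvRound(s_5, k_2) = 0xBBE60
s_7 = InvRound(s_6, k_1) = 0x6147E
s_8 = InvRound(s_7, k_0) = 0x3E3B4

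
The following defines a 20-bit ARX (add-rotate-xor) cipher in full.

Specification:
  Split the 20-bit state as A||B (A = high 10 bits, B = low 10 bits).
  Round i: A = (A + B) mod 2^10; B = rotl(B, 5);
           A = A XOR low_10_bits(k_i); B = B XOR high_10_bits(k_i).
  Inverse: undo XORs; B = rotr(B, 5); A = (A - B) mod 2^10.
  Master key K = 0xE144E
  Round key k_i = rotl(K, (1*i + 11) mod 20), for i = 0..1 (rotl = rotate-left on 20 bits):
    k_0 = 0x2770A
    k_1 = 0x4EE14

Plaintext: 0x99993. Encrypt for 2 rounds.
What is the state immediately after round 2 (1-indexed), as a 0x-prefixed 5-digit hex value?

0x7C30C

s_0 = plaintext = 0x99993
s_1 = Round(s_0, k_0) = 0x3CEF1
s_2 = Round(s_1, k_1) = 0x7C30C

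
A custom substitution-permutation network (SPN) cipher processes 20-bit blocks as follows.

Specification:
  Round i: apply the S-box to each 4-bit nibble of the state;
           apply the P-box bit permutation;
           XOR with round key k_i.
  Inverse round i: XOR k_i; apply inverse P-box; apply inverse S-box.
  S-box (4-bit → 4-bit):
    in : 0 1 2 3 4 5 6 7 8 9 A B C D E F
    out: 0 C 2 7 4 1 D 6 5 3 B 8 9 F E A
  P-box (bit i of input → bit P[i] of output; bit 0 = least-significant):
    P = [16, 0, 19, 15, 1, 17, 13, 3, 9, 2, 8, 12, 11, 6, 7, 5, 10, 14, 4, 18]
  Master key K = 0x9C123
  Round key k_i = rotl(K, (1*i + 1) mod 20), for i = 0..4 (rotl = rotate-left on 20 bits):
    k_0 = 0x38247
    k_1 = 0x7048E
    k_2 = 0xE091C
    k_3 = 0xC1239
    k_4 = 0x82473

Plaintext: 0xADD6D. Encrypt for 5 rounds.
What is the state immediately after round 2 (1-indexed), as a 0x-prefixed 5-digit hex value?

s_0 = plaintext = 0xADD6D
s_1 = Round(s_0, k_0) = 0xE7DA8
s_2 = Round(s_1, k_1) = 0x85750
s_3 = Round(s_2, k_2) = 0xE040A
s_4 = Round(s_3, k_3) = 0x9D328
s_5 = Round(s_4, k_4) = 0x36B97

0x85750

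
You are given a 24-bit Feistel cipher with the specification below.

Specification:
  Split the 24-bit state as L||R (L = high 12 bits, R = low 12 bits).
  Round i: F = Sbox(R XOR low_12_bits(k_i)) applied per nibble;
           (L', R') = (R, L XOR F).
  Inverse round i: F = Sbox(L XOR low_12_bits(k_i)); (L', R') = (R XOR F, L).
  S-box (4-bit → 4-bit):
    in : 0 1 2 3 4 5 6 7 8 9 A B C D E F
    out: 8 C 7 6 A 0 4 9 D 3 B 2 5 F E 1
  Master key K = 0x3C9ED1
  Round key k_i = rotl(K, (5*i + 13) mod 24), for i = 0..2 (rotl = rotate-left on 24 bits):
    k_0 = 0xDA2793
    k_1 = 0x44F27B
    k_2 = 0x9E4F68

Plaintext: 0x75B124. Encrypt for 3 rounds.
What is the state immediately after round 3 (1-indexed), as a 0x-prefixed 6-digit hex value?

0xDA7423

s_0 = plaintext = 0x75B124
s_1 = Round(s_0, k_0) = 0x124372
s_2 = Round(s_1, k_1) = 0x372DA7
s_3 = Round(s_2, k_2) = 0xDA7423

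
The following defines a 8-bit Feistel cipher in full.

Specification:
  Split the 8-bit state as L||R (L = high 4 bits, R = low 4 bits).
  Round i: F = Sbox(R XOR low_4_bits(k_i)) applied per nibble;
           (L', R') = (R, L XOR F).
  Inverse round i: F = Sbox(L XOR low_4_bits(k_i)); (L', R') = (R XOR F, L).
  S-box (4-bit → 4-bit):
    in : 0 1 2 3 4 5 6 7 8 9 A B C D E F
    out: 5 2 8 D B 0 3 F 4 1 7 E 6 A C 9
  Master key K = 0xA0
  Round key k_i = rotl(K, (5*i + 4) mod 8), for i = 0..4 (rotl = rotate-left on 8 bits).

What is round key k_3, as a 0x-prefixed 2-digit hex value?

0x05

K = 0xA0
k_0 = rotl(K, (5*0+4) mod 8) = rotl(K, 4) = 0x0A
k_1 = rotl(K, (5*1+4) mod 8) = rotl(K, 1) = 0x41
k_2 = rotl(K, (5*2+4) mod 8) = rotl(K, 6) = 0x28
k_3 = rotl(K, (5*3+4) mod 8) = rotl(K, 3) = 0x05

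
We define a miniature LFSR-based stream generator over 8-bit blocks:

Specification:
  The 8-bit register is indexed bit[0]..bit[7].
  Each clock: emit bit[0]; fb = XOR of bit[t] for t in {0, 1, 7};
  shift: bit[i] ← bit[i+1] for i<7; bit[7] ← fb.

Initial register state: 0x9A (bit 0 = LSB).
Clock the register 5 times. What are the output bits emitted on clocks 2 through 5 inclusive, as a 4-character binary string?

1011

reg_0 = 0x9A
clock 1: out=0, reg = 0x4D
clock 2: out=1, reg = 0xA6
clock 3: out=0, reg = 0x53
clock 4: out=1, reg = 0x29
clock 5: out=1, reg = 0x94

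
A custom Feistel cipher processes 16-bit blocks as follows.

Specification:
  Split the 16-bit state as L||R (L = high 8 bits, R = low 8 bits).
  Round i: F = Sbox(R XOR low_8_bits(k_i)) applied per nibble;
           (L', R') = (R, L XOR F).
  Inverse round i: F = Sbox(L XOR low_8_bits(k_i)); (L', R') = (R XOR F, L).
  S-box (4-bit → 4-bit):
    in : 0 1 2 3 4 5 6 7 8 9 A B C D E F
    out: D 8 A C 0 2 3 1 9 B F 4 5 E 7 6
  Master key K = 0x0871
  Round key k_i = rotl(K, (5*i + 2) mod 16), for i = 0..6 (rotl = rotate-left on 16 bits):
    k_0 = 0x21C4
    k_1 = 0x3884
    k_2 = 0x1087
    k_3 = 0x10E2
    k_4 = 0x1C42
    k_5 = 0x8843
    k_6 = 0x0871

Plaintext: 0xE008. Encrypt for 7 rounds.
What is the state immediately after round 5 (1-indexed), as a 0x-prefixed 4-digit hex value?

s_0 = plaintext = 0xE008
s_1 = Round(s_0, k_0) = 0x08B5
s_2 = Round(s_1, k_1) = 0xB5C0
s_3 = Round(s_2, k_2) = 0xC0B4
s_4 = Round(s_3, k_3) = 0xB4E3
s_5 = Round(s_4, k_4) = 0xE34C
s_6 = Round(s_5, k_5) = 0x4C35
s_7 = Round(s_6, k_6) = 0x354C

0xE34C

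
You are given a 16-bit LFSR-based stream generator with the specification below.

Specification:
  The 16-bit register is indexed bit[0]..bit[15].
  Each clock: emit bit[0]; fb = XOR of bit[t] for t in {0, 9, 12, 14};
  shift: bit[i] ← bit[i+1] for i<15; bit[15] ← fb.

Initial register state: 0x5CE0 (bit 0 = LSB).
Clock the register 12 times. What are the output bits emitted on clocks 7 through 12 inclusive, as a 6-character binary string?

110011

reg_0 = 0x5CE0
clock 1: out=0, reg = 0x2E70
clock 2: out=0, reg = 0x9738
clock 3: out=0, reg = 0x4B9C
clock 4: out=0, reg = 0x25CE
clock 5: out=0, reg = 0x12E7
clock 6: out=1, reg = 0x8973
clock 7: out=1, reg = 0xC4B9
clock 8: out=1, reg = 0x625C
clock 9: out=0, reg = 0x312E
clock 10: out=0, reg = 0x9897
clock 11: out=1, reg = 0x4C4B
clock 12: out=1, reg = 0x2625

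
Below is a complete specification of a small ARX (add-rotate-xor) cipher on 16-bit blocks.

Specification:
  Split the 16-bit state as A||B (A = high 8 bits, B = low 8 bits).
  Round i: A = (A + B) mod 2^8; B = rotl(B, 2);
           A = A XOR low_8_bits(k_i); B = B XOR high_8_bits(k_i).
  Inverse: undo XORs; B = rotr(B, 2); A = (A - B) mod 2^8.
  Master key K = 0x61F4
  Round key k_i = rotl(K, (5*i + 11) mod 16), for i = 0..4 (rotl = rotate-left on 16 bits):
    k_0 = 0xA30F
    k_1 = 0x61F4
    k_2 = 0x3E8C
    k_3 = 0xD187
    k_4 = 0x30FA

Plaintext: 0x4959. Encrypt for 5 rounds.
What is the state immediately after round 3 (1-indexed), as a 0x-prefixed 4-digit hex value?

s_0 = plaintext = 0x4959
s_1 = Round(s_0, k_0) = 0xADC6
s_2 = Round(s_1, k_1) = 0x877A
s_3 = Round(s_2, k_2) = 0x8DD7
s_4 = Round(s_3, k_3) = 0xE38E
s_5 = Round(s_4, k_4) = 0x8B0A

0x8DD7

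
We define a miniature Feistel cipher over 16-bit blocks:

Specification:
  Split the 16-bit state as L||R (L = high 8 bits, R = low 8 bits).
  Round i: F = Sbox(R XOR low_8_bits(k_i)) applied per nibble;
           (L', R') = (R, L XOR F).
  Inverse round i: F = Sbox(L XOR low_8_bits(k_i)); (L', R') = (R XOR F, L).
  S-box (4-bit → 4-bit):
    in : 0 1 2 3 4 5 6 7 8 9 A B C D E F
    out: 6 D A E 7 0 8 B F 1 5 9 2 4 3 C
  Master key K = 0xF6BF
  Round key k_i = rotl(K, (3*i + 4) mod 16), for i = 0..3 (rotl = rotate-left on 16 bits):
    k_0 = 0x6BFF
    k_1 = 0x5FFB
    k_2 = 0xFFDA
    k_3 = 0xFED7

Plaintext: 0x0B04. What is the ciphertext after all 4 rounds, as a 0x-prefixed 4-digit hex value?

0x2E24

s_0 = plaintext = 0x0B04
s_1 = Round(s_0, k_0) = 0x04C2
s_2 = Round(s_1, k_1) = 0xC2E5
s_3 = Round(s_2, k_2) = 0xE52E
s_4 = Round(s_3, k_3) = 0x2E24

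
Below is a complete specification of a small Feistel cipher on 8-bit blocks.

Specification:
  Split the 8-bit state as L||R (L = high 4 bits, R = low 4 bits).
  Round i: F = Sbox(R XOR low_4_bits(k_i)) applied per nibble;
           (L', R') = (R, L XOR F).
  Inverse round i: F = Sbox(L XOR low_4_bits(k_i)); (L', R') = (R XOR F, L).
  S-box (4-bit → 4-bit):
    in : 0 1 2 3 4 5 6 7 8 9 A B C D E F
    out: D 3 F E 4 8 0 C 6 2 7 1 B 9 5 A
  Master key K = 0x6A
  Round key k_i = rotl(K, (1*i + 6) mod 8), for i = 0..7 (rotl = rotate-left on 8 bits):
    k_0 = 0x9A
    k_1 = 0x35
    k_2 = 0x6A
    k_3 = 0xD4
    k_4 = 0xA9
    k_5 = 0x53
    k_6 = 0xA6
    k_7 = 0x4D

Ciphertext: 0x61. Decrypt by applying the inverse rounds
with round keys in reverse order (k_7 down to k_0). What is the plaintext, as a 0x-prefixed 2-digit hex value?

s_0 = ciphertext = 0x61
s_1 = InvRound(s_0, k_7) = 0x06
s_2 = InvRound(s_1, k_6) = 0x60
s_3 = InvRound(s_2, k_5) = 0x86
s_4 = InvRound(s_3, k_4) = 0x58
s_5 = InvRound(s_4, k_3) = 0xB5
s_6 = InvRound(s_5, k_2) = 0x6B
s_7 = InvRound(s_6, k_1) = 0x56
s_8 = InvRound(s_7, k_0) = 0xC5

0xC5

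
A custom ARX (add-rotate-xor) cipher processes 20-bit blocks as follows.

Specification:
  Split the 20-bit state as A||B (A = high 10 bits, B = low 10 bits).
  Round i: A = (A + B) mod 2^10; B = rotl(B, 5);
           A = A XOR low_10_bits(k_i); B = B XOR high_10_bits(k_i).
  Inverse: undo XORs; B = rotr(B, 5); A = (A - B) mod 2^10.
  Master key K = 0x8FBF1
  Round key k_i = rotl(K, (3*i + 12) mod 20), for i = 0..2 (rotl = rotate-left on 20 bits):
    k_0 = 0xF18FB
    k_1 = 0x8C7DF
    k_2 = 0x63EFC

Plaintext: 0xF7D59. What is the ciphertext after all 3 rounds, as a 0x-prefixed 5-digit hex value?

0xF6B52

s_0 = plaintext = 0xF7D59
s_1 = Round(s_0, k_0) = 0x70CEC
s_2 = Round(s_1, k_1) = 0x5C3B6
s_3 = Round(s_2, k_2) = 0xF6B52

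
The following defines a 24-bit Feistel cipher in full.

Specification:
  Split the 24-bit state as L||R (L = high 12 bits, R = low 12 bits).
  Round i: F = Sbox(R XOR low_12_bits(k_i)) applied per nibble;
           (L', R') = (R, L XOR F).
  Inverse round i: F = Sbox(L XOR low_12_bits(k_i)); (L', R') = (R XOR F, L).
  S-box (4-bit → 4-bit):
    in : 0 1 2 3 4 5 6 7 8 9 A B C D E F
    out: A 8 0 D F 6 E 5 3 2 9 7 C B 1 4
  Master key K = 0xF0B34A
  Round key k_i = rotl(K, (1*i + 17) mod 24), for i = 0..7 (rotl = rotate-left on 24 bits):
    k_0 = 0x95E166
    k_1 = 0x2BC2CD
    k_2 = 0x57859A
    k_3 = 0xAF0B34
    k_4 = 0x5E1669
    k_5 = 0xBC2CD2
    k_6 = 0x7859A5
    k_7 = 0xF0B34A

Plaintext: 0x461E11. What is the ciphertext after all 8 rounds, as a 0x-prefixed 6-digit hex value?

s_0 = plaintext = 0x461E11
s_1 = Round(s_0, k_0) = 0xE11034
s_2 = Round(s_1, k_1) = 0x034E53
s_3 = Round(s_2, k_2) = 0xE537F6
s_4 = Round(s_3, k_3) = 0x7F6293
s_5 = Round(s_4, k_4) = 0x2938BF
s_6 = Round(s_5, k_5) = 0x8BFD78
s_7 = Round(s_6, k_6) = 0xD78704
s_8 = Round(s_7, k_7) = 0x704289

0x704289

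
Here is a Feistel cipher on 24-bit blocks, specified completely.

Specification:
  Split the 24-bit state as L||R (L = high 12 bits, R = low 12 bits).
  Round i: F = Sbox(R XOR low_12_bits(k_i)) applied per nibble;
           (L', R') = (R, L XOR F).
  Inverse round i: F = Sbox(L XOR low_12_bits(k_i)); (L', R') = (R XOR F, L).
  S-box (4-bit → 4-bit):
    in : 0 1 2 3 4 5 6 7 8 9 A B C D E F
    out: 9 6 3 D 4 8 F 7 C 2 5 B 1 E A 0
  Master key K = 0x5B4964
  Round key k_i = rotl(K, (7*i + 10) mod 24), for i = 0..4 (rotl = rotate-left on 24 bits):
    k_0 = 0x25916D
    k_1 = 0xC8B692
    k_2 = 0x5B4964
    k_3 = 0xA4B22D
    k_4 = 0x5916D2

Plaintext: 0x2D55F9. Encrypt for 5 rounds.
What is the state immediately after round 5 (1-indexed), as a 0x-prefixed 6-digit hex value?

s_0 = plaintext = 0x2D55F9
s_1 = Round(s_0, k_0) = 0x5F96F1
s_2 = Round(s_1, k_1) = 0x6F1C04
s_3 = Round(s_2, k_2) = 0xC04E08
s_4 = Round(s_3, k_3) = 0xE08D3C
s_5 = Round(s_4, k_4) = 0xD3C5A2

0xD3C5A2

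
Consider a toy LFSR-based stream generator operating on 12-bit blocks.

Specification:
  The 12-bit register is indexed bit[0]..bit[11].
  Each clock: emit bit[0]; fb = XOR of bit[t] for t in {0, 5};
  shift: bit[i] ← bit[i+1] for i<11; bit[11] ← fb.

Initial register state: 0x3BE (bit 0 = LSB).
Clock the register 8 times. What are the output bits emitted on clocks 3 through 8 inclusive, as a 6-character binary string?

reg_0 = 0x3BE
clock 1: out=0, reg = 0x9DF
clock 2: out=1, reg = 0xCEF
clock 3: out=1, reg = 0x677
clock 4: out=1, reg = 0x33B
clock 5: out=1, reg = 0x19D
clock 6: out=1, reg = 0x8CE
clock 7: out=0, reg = 0x467
clock 8: out=1, reg = 0x233

111101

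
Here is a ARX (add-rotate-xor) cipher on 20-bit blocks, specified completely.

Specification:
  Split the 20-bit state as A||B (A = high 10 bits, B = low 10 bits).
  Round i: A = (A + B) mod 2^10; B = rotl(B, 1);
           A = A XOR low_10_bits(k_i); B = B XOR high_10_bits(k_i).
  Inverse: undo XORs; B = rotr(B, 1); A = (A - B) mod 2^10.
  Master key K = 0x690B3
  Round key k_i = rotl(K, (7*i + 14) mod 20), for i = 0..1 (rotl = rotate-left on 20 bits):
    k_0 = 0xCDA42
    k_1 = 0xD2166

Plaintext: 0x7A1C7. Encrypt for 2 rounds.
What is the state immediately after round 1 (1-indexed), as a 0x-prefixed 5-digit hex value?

0x7B4B8

s_0 = plaintext = 0x7A1C7
s_1 = Round(s_0, k_0) = 0x7B4B8
s_2 = Round(s_1, k_1) = 0xF0E38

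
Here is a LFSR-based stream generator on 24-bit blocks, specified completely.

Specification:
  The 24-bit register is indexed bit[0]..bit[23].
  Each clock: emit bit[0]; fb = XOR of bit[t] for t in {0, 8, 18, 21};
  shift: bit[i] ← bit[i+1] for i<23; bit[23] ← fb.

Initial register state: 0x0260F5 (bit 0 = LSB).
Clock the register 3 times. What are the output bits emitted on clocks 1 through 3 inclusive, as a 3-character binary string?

101

reg_0 = 0x0260F5
clock 1: out=1, reg = 0x81307A
clock 2: out=0, reg = 0x40983D
clock 3: out=1, reg = 0xA04C1E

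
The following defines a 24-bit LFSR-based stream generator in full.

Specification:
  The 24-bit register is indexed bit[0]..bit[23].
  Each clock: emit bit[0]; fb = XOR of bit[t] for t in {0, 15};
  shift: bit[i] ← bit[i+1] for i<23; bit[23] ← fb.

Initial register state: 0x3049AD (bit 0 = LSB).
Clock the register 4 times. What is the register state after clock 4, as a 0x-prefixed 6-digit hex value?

0xD3049A

reg_0 = 0x3049AD
clock 1: out=1, reg = 0x9824D6
clock 2: out=0, reg = 0x4C126B
clock 3: out=1, reg = 0xA60935
clock 4: out=1, reg = 0xD3049A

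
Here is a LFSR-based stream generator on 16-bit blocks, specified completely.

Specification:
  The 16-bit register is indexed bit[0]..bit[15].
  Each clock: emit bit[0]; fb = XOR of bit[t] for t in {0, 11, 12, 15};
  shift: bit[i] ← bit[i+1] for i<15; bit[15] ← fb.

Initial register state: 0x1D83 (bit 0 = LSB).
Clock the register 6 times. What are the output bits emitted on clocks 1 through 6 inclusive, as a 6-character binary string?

110000

reg_0 = 0x1D83
clock 1: out=1, reg = 0x8EC1
clock 2: out=1, reg = 0xC760
clock 3: out=0, reg = 0xE3B0
clock 4: out=0, reg = 0xF1D8
clock 5: out=0, reg = 0x78EC
clock 6: out=0, reg = 0x3C76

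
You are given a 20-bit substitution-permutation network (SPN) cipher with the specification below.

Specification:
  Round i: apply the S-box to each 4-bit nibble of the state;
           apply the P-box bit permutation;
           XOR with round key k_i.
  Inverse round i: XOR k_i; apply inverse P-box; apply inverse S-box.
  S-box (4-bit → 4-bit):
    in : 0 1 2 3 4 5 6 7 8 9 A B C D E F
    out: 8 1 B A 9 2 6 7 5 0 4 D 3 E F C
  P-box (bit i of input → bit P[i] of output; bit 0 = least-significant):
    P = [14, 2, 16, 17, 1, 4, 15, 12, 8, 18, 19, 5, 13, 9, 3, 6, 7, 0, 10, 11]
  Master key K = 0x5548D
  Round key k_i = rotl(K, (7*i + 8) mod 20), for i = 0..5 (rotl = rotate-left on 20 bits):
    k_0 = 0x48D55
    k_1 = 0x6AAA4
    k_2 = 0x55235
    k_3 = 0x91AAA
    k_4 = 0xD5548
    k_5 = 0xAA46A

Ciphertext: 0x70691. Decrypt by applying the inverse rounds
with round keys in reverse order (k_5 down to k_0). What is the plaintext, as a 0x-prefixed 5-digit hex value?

s_0 = ciphertext = 0x70691
s_1 = InvRound(s_0, k_5) = 0xCED7A
s_2 = InvRound(s_1, k_4) = 0x010EA
s_3 = InvRound(s_2, k_3) = 0x03A9A
s_4 = InvRound(s_3, k_2) = 0x28317
s_5 = InvRound(s_4, k_1) = 0x212C9
s_6 = InvRound(s_5, k_0) = 0xB6CD3

0xB6CD3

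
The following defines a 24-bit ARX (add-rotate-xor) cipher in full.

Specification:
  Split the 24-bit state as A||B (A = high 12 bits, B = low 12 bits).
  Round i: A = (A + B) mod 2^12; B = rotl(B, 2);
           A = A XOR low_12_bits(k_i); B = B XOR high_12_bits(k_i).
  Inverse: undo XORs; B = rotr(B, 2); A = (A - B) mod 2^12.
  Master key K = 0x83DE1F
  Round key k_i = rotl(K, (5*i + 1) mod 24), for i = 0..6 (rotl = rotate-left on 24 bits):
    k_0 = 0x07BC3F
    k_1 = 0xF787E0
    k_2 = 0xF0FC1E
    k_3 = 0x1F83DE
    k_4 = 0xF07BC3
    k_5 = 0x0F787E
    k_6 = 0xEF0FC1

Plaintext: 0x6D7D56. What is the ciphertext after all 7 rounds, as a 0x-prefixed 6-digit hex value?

s_0 = plaintext = 0x6D7D56
s_1 = Round(s_0, k_0) = 0x812520
s_2 = Round(s_1, k_1) = 0xAD2BF9
s_3 = Round(s_2, k_2) = 0xAD50E9
s_4 = Round(s_3, k_3) = 0x86025C
s_5 = Round(s_4, k_4) = 0x17F677
s_6 = Round(s_5, k_5) = 0xF8892A
s_7 = Round(s_6, k_6) = 0x773A5A

0x773A5A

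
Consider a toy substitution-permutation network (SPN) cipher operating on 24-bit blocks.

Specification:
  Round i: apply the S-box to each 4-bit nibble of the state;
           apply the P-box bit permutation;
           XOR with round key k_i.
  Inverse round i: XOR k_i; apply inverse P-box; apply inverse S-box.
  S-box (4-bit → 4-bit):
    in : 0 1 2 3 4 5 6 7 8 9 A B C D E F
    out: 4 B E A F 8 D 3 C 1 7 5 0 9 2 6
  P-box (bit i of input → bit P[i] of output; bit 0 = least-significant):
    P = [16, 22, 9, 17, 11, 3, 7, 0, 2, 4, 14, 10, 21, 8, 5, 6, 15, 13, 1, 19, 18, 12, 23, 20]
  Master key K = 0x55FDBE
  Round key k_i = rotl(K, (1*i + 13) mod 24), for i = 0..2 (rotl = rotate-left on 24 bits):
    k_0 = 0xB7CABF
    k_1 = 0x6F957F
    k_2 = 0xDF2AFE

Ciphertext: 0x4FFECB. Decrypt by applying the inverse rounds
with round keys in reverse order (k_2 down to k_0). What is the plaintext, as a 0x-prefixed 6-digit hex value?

s_0 = ciphertext = 0x4FFECB
s_1 = InvRound(s_0, k_2) = 0x29045C
s_2 = InvRound(s_1, k_1) = 0x7BFC53
s_3 = InvRound(s_2, k_0) = 0xA38DFF

0xA38DFF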